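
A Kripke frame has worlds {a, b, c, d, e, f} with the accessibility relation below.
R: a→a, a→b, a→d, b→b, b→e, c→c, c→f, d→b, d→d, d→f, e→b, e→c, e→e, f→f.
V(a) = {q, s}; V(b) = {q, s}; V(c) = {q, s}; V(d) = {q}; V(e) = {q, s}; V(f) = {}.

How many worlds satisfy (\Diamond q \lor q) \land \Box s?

2

Recall that \Box ψ holds at a world iff ψ holds at every accessible world, and \Diamond ψ holds iff ψ holds at some accessible world.
Let φ = (\Diamond q \lor q) \land \Box s. Evaluate φ at each world:
  a (successors {a, b, d}): φ is false.
  b (successors {b, e}): φ is true.
  c (successors {c, f}): φ is false.
  d (successors {b, d, f}): φ is false.
  e (successors {b, c, e}): φ is true.
  f (successors {f}): φ is false.
For instance, at d:
  At d: \Diamond q \lor q is true, \Box s is false, so (\Diamond q \lor q) \land \Box s is false.
    At d: \Diamond q is true, q is true, so \Diamond q \lor q is true.
      At d: \Diamond q requires q at some successor in {b, d, f}.
        q holds at b, so \Diamond q is true at d.
    At d: \Box s requires s at every successor {b, d, f}.
      s fails at d, so \Box s is false at d.
Satisfying worlds: {b, e}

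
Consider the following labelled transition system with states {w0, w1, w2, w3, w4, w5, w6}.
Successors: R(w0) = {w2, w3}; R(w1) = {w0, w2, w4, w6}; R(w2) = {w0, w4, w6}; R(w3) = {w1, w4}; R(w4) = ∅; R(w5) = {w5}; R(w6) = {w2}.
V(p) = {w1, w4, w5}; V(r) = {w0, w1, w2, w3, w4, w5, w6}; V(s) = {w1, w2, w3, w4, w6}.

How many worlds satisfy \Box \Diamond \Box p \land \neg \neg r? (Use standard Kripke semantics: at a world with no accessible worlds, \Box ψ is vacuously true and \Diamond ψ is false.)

Let φ = \Box \Diamond \Box p \land \neg \neg r. Evaluate φ at each world:
  w0 (successors {w2, w3}): φ is true.
  w1 (successors {w0, w2, w4, w6}): φ is false.
  w2 (successors {w0, w4, w6}): φ is false.
  w3 (successors {w1, w4}): φ is false.
  w4 (successors ∅): φ is true.
  w5 (successors {w5}): φ is true.
  w6 (successors {w2}): φ is true.
For instance, at w3:
  At w3: \Box \Diamond \Box p is false, \neg \neg r is true, so \Box \Diamond \Box p \land \neg \neg r is false.
    At w3: \Box \Diamond \Box p requires \Diamond \Box p at every successor {w1, w4}.
      \Diamond \Box p fails at w4, so \Box \Diamond \Box p is false at w3.
Satisfying worlds: {w0, w4, w5, w6}

4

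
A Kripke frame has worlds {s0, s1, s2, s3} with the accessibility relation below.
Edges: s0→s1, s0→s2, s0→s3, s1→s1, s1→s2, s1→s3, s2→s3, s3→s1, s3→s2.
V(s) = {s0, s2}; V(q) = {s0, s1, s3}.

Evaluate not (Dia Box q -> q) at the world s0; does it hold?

No

At s0: Dia Box q -> q is true, so not (Dia Box q -> q) is false.
  At s0: Dia Box q is true, q is true, so Dia Box q -> q is true.
    At s0: Dia Box q requires Box q at some successor in {s1, s2, s3}.
      Box q holds at s2, so Dia Box q is true at s0.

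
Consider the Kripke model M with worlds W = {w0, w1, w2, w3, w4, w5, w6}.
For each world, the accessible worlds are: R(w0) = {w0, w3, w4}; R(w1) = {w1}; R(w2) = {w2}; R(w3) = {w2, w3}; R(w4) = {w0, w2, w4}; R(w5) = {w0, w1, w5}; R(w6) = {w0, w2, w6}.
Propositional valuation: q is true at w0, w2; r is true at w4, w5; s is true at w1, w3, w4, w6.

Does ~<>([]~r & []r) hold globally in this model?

Let φ = ~<>([]~r & []r). Evaluate φ at each world:
  w0 (successors {w0, w3, w4}): φ is true.
  w1 (successors {w1}): φ is true.
  w2 (successors {w2}): φ is true.
  w3 (successors {w2, w3}): φ is true.
  w4 (successors {w0, w2, w4}): φ is true.
  w5 (successors {w0, w1, w5}): φ is true.
  w6 (successors {w0, w2, w6}): φ is true.
For instance, at w1:
  At w1: <>([]~r & []r) is false, so ~<>([]~r & []r) is true.
    At w1: <>([]~r & []r) requires []~r & []r at some successor in {w1}.
      At w1: []~r & []r is false.
    So <>([]~r & []r) is false at w1.

Yes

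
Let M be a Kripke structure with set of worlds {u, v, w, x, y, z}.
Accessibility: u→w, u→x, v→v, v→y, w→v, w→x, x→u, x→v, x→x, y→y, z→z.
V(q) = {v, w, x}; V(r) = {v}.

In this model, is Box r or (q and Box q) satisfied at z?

At z: Box r is false, q and Box q is false, so Box r or (q and Box q) is false.
  At z: Box r requires r at every successor {z}.
    r fails at z, so Box r is false at z.
  At z: q is false, Box q is false, so q and Box q is false.
    At z: Box q requires q at every successor {z}.
      q fails at z, so Box q is false at z.

No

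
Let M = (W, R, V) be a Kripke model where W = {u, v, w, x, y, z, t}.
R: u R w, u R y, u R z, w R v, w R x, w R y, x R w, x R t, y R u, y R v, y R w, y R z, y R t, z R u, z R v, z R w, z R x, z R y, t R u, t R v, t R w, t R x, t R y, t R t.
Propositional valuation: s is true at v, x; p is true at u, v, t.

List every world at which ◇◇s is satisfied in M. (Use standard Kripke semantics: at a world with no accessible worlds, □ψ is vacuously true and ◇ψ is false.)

u, w, x, y, z, t

Recall that ◇ψ holds at a world iff ψ holds at some accessible world.
Let φ = ◇◇s. Evaluate φ at each world:
  u (successors {w, y, z}): φ is true.
  v (successors ∅): φ is false.
  w (successors {v, x, y}): φ is true.
  x (successors {w, t}): φ is true.
  y (successors {u, v, w, z, t}): φ is true.
  z (successors {u, v, w, x, y}): φ is true.
  t (successors {u, v, w, x, y, t}): φ is true.
For instance, at u:
  At u: ◇◇s requires ◇s at some successor in {w, y, z}.
    ◇s holds at w, so ◇◇s is true at u.
      At w: ◇s requires s at some successor in {v, x, y}.
        s holds at v, so ◇s is true at w.
Satisfying worlds: {u, w, x, y, z, t}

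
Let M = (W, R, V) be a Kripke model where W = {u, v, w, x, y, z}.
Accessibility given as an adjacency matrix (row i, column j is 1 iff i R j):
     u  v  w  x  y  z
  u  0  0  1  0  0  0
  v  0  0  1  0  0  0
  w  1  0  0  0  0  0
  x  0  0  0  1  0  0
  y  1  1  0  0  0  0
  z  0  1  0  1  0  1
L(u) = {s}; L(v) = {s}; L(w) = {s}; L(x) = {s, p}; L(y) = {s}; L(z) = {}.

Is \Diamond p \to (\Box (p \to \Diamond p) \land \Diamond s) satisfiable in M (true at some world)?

Yes

Let φ = \Diamond p \to (\Box (p \to \Diamond p) \land \Diamond s). Evaluate φ at each world:
  u (successors {w}): φ is true.
  v (successors {w}): φ is true.
  w (successors {u}): φ is true.
  x (successors {x}): φ is true.
  y (successors {u, v}): φ is true.
  z (successors {v, x, z}): φ is true.
Detail at u (witness):
  At u: \Diamond p is false, \Box (p \to \Diamond p) \land \Diamond s is true, so \Diamond p \to (\Box (p \to \Diamond p) \land \Diamond s) is true.
    At u: \Diamond p requires p at some successor in {w}.
      At w: p is false.
    So \Diamond p is false at u.
    At u: \Box (p \to \Diamond p) is true, \Diamond s is true, so \Box (p \to \Diamond p) \land \Diamond s is true.
      At u: \Box (p \to \Diamond p) requires p \to \Diamond p at every successor {w}.
        At w: p \to \Diamond p is true.
      So \Box (p \to \Diamond p) is true at u.
      At u: \Diamond s requires s at some successor in {w}.
        s holds at w, so \Diamond s is true at u.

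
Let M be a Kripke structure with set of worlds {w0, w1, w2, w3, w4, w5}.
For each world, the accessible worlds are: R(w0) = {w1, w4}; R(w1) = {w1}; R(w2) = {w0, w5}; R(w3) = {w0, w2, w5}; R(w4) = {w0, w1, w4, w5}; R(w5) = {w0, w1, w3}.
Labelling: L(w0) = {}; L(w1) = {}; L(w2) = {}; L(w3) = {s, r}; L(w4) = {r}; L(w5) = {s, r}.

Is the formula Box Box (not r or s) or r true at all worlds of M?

No

Let φ = Box Box (not r or s) or r. Evaluate φ at each world:
  w0 (successors {w1, w4}): φ is false.
  w1 (successors {w1}): φ is true.
  w2 (successors {w0, w5}): φ is false.
  w3 (successors {w0, w2, w5}): φ is true.
  w4 (successors {w0, w1, w4, w5}): φ is true.
  w5 (successors {w0, w1, w3}): φ is true.
Detail at w0 (counterexample):
  At w0: Box Box (not r or s) is false, r is false, so Box Box (not r or s) or r is false.
    At w0: Box Box (not r or s) requires Box (not r or s) at every successor {w1, w4}.
      Box (not r or s) fails at w4, so Box Box (not r or s) is false at w0.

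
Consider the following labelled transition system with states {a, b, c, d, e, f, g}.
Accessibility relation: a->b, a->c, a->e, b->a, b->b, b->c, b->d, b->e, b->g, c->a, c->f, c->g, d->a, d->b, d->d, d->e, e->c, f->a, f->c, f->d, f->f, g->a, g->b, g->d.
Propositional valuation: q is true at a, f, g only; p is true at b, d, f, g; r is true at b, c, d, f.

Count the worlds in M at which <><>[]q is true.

6

Let φ = <><>[]q. Evaluate φ at each world:
  a (successors {b, c, e}): φ is true.
  b (successors {a, b, c, d, e, g}): φ is true.
  c (successors {a, f, g}): φ is true.
  d (successors {a, b, d, e}): φ is true.
  e (successors {c}): φ is false.
  f (successors {a, c, d, f}): φ is true.
  g (successors {a, b, d}): φ is true.
For instance, at g:
  At g: <><>[]q requires <>[]q at some successor in {a, b, d}.
    <>[]q holds at a, so <><>[]q is true at g.
      At a: <>[]q requires []q at some successor in {b, c, e}.
        []q holds at c, so <>[]q is true at a.
Satisfying worlds: {a, b, c, d, f, g}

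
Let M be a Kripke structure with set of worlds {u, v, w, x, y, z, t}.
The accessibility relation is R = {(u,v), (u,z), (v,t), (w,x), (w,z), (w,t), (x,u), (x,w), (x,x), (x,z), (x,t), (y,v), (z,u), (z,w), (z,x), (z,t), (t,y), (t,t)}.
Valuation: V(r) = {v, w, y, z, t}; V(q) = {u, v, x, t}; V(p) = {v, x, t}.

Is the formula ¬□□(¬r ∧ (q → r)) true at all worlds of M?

Yes

Let φ = ¬□□(¬r ∧ (q → r)). Evaluate φ at each world:
  u (successors {v, z}): φ is true.
  v (successors {t}): φ is true.
  w (successors {x, z, t}): φ is true.
  x (successors {u, w, x, z, t}): φ is true.
  y (successors {v}): φ is true.
  z (successors {u, w, x, t}): φ is true.
  t (successors {y, t}): φ is true.
For instance, at y:
  At y: □□(¬r ∧ (q → r)) is false, so ¬□□(¬r ∧ (q → r)) is true.
    At y: □□(¬r ∧ (q → r)) requires □(¬r ∧ (q → r)) at every successor {v}.
      □(¬r ∧ (q → r)) fails at v, so □□(¬r ∧ (q → r)) is false at y.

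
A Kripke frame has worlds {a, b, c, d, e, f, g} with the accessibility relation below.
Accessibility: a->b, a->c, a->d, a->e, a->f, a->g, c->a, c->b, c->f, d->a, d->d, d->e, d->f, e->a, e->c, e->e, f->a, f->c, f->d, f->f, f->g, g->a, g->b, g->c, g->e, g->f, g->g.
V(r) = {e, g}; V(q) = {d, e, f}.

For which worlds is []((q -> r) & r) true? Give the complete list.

b

Let φ = []((q -> r) & r). Evaluate φ at each world:
  a (successors {b, c, d, e, f, g}): φ is false.
  b (successors ∅): φ is true.
  c (successors {a, b, f}): φ is false.
  d (successors {a, d, e, f}): φ is false.
  e (successors {a, c, e}): φ is false.
  f (successors {a, c, d, f, g}): φ is false.
  g (successors {a, b, c, e, f, g}): φ is false.
For instance, at d:
  At d: []((q -> r) & r) requires (q -> r) & r at every successor {a, d, e, f}.
    (q -> r) & r fails at a, so []((q -> r) & r) is false at d.
Satisfying worlds: {b}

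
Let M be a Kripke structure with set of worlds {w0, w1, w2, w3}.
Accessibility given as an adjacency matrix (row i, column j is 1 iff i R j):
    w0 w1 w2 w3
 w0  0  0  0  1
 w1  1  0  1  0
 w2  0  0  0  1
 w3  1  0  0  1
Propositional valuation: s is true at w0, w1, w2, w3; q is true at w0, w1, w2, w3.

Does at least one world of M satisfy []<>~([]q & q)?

Let φ = []<>~([]q & q). Evaluate φ at each world:
  w0 (successors {w3}): φ is false.
  w1 (successors {w0, w2}): φ is false.
  w2 (successors {w3}): φ is false.
  w3 (successors {w0, w3}): φ is false.
For instance, at w1:
  At w1: []<>~([]q & q) requires <>~([]q & q) at every successor {w0, w2}.
    <>~([]q & q) fails at w0, so []<>~([]q & q) is false at w1.
      At w0: <>~([]q & q) requires ~([]q & q) at some successor in {w3}.
        At w3: ~([]q & q) is false.
      So <>~([]q & q) is false at w0.

No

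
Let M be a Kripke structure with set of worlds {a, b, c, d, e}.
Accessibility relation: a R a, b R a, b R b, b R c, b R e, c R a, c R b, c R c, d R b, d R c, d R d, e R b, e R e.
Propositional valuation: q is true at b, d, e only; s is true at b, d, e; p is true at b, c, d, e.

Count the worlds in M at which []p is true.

2

Let φ = []p. Evaluate φ at each world:
  a (successors {a}): φ is false.
  b (successors {a, b, c, e}): φ is false.
  c (successors {a, b, c}): φ is false.
  d (successors {b, c, d}): φ is true.
  e (successors {b, e}): φ is true.
For instance, at a:
  At a: []p requires p at every successor {a}.
    p fails at a, so []p is false at a.
Satisfying worlds: {d, e}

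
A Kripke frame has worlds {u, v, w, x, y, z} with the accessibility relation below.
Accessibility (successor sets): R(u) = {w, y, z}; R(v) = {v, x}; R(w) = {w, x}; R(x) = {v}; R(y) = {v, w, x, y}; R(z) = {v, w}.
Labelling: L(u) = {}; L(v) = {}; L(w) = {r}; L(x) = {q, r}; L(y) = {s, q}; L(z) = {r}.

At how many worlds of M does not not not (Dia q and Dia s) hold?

4

Let φ = not not not (Dia q and Dia s). Evaluate φ at each world:
  u (successors {w, y, z}): φ is false.
  v (successors {v, x}): φ is true.
  w (successors {w, x}): φ is true.
  x (successors {v}): φ is true.
  y (successors {v, w, x, y}): φ is false.
  z (successors {v, w}): φ is true.
For instance, at w:
  At w: not not (Dia q and Dia s) is false, so not not not (Dia q and Dia s) is true.
    At w: not (Dia q and Dia s) is true, so not not (Dia q and Dia s) is false.
      At w: Dia q and Dia s is false, so not (Dia q and Dia s) is true.
Satisfying worlds: {v, w, x, z}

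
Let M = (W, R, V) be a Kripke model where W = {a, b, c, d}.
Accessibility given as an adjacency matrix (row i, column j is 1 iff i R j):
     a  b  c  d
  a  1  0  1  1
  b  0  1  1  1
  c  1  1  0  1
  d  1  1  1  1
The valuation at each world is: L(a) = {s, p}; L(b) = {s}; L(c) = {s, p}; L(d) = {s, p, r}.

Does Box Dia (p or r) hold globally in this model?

Yes

Let φ = Box Dia (p or r). Evaluate φ at each world:
  a (successors {a, c, d}): φ is true.
  b (successors {b, c, d}): φ is true.
  c (successors {a, b, d}): φ is true.
  d (successors {a, b, c, d}): φ is true.
For instance, at a:
  At a: Box Dia (p or r) requires Dia (p or r) at every successor {a, c, d}.
      At a: Dia (p or r) requires p or r at some successor in {a, c, d}.
        p or r holds at a, so Dia (p or r) is true at a.
      At c: Dia (p or r) requires p or r at some successor in {a, b, d}.
        p or r holds at a, so Dia (p or r) is true at c.
      At d: Dia (p or r) requires p or r at some successor in {a, b, c, d}.
        p or r holds at a, so Dia (p or r) is true at d.
  So Box Dia (p or r) is true at a.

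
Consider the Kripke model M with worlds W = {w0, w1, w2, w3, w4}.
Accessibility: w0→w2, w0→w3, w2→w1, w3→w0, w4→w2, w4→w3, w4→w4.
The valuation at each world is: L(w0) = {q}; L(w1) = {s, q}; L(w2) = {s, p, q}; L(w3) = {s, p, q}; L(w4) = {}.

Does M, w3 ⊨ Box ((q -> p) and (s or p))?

At w3: Box ((q -> p) and (s or p)) requires (q -> p) and (s or p) at every successor {w0}.
  (q -> p) and (s or p) fails at w0, so Box ((q -> p) and (s or p)) is false at w3.

No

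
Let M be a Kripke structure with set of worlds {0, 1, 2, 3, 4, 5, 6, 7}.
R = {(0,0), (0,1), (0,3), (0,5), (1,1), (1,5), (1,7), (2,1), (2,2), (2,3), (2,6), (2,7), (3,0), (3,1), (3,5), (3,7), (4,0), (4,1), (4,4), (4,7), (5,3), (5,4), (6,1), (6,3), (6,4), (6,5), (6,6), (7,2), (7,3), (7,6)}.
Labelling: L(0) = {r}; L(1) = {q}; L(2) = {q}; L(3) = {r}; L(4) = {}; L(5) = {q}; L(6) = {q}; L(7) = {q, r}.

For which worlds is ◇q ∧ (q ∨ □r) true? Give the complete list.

Recall that □ψ holds at a world iff ψ holds at every accessible world, and ◇ψ holds iff ψ holds at some accessible world.
Let φ = ◇q ∧ (q ∨ □r). Evaluate φ at each world:
  0 (successors {0, 1, 3, 5}): φ is false.
  1 (successors {1, 5, 7}): φ is true.
  2 (successors {1, 2, 3, 6, 7}): φ is true.
  3 (successors {0, 1, 5, 7}): φ is false.
  4 (successors {0, 1, 4, 7}): φ is false.
  5 (successors {3, 4}): φ is false.
  6 (successors {1, 3, 4, 5, 6}): φ is true.
  7 (successors {2, 3, 6}): φ is true.
For instance, at 7:
  At 7: ◇q is true, q ∨ □r is true, so ◇q ∧ (q ∨ □r) is true.
    At 7: ◇q requires q at some successor in {2, 3, 6}.
      q holds at 2, so ◇q is true at 7.
    At 7: q is true, □r is false, so q ∨ □r is true.
      At 7: □r requires r at every successor {2, 3, 6}.
        r fails at 2, so □r is false at 7.
Satisfying worlds: {1, 2, 6, 7}

1, 2, 6, 7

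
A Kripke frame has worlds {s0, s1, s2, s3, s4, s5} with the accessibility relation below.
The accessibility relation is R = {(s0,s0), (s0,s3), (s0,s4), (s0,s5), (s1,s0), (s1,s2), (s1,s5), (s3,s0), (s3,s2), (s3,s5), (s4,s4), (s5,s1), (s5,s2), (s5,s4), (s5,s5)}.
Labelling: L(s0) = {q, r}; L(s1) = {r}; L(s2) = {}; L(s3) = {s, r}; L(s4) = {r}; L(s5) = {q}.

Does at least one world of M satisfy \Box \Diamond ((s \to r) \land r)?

Let φ = \Box \Diamond ((s \to r) \land r). Evaluate φ at each world:
  s0 (successors {s0, s3, s4, s5}): φ is true.
  s1 (successors {s0, s2, s5}): φ is false.
  s2 (successors ∅): φ is true.
  s3 (successors {s0, s2, s5}): φ is false.
  s4 (successors {s4}): φ is true.
  s5 (successors {s1, s2, s4, s5}): φ is false.
Detail at s0 (witness):
  At s0: \Box \Diamond ((s \to r) \land r) requires \Diamond ((s \to r) \land r) at every successor {s0, s3, s4, s5}.
    At s0: \Diamond ((s \to r) \land r) is true.
    At s3: \Diamond ((s \to r) \land r) is true.
    At s4: \Diamond ((s \to r) \land r) is true.
    At s5: \Diamond ((s \to r) \land r) is true.
  So \Box \Diamond ((s \to r) \land r) is true at s0.

Yes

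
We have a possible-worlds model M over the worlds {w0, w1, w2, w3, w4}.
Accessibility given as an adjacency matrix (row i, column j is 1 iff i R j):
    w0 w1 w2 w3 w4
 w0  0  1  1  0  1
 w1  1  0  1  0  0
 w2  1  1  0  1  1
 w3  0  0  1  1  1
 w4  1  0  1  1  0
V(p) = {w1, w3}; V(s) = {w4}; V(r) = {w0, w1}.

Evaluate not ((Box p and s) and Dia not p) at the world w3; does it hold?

Recall that Box ψ holds at a world iff ψ holds at every accessible world, and Dia ψ holds iff ψ holds at some accessible world.
At w3: (Box p and s) and Dia not p is false, so not ((Box p and s) and Dia not p) is true.
  At w3: Box p and s is false, Dia not p is true, so (Box p and s) and Dia not p is false.
    At w3: Box p is false, s is false, so Box p and s is false.
      At w3: Box p requires p at every successor {w2, w3, w4}.
        p fails at w2, so Box p is false at w3.
    At w3: Dia not p requires not p at some successor in {w2, w3, w4}.
      not p holds at w2, so Dia not p is true at w3.

Yes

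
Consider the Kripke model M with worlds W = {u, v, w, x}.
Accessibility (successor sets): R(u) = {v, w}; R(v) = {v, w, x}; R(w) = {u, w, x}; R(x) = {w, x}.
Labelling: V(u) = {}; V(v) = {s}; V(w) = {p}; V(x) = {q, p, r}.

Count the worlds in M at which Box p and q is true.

1

Recall that Box ψ holds at a world iff ψ holds at every accessible world, and Dia ψ holds iff ψ holds at some accessible world.
Let φ = Box p and q. Evaluate φ at each world:
  u (successors {v, w}): φ is false.
  v (successors {v, w, x}): φ is false.
  w (successors {u, w, x}): φ is false.
  x (successors {w, x}): φ is true.
For instance, at x:
  At x: Box p is true, q is true, so Box p and q is true.
    At x: Box p requires p at every successor {w, x}.
      At w: p is true.
      At x: p is true.
    So Box p is true at x.
Satisfying worlds: {x}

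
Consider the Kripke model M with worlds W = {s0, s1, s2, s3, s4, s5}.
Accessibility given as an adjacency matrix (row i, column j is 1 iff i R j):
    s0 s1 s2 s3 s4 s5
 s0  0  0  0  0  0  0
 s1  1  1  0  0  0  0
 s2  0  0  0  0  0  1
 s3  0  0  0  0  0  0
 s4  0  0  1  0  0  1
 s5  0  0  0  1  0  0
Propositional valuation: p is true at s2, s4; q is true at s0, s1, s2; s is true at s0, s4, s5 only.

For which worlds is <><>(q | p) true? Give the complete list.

Let φ = <><>(q | p). Evaluate φ at each world:
  s0 (successors ∅): φ is false.
  s1 (successors {s0, s1}): φ is true.
  s2 (successors {s5}): φ is false.
  s3 (successors ∅): φ is false.
  s4 (successors {s2, s5}): φ is false.
  s5 (successors {s3}): φ is false.
For instance, at s1:
  At s1: <><>(q | p) requires <>(q | p) at some successor in {s0, s1}.
    <>(q | p) holds at s1, so <><>(q | p) is true at s1.
      At s1: <>(q | p) requires q | p at some successor in {s0, s1}.
        q | p holds at s0, so <>(q | p) is true at s1.
Satisfying worlds: {s1}

s1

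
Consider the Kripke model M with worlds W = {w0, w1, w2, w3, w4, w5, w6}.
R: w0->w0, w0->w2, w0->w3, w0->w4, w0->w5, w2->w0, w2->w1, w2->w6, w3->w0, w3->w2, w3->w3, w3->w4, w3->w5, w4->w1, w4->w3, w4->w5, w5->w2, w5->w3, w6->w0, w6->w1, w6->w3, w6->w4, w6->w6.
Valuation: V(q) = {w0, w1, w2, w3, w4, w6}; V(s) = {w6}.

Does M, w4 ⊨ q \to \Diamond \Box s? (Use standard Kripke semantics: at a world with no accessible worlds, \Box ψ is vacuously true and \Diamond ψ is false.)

Yes

At w4: q is true, \Diamond \Box s is true, so q \to \Diamond \Box s is true.
  At w4: \Diamond \Box s requires \Box s at some successor in {w1, w3, w5}.
    \Box s holds at w1, so \Diamond \Box s is true at w4.
      At w1: no accessible worlds, so \Box s holds vacuously.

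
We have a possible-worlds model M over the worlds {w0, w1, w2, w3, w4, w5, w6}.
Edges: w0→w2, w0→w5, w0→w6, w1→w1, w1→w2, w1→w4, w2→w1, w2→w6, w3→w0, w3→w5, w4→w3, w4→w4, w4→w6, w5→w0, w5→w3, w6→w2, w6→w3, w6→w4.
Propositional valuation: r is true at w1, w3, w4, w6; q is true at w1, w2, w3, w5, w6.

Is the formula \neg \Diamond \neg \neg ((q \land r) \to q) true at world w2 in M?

No

At w2: \Diamond \neg \neg ((q \land r) \to q) is true, so \neg \Diamond \neg \neg ((q \land r) \to q) is false.
  At w2: \Diamond \neg \neg ((q \land r) \to q) requires \neg \neg ((q \land r) \to q) at some successor in {w1, w6}.
    \neg \neg ((q \land r) \to q) holds at w1, so \Diamond \neg \neg ((q \land r) \to q) is true at w2.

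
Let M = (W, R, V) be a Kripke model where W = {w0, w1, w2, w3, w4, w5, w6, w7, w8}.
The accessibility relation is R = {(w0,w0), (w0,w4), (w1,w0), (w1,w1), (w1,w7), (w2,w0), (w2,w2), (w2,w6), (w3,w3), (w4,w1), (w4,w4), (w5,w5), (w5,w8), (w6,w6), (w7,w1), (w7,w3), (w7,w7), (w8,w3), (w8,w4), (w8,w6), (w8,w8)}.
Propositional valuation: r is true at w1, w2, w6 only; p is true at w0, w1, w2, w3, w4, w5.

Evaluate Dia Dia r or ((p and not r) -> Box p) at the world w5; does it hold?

At w5: Dia Dia r is true, (p and not r) -> Box p is false, so Dia Dia r or ((p and not r) -> Box p) is true.
  At w5: Dia Dia r requires Dia r at some successor in {w5, w8}.
    Dia r holds at w8, so Dia Dia r is true at w5.
      At w8: Dia r requires r at some successor in {w3, w4, w6, w8}.
        r holds at w6, so Dia r is true at w8.
  At w5: p and not r is true, Box p is false, so (p and not r) -> Box p is false.
    At w5: Box p requires p at every successor {w5, w8}.
      p fails at w8, so Box p is false at w5.

Yes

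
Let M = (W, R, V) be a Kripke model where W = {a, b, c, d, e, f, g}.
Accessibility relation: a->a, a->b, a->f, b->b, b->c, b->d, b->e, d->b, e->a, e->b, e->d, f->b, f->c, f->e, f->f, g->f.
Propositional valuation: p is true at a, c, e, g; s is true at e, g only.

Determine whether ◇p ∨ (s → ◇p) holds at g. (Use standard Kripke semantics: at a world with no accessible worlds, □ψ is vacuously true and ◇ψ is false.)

At g: ◇p is false, s → ◇p is false, so ◇p ∨ (s → ◇p) is false.
  At g: ◇p requires p at some successor in {f}.
    At f: p is false.
  So ◇p is false at g.
  At g: s is true, ◇p is false, so s → ◇p is false.
    At g: ◇p requires p at some successor in {f}.
      At f: p is false.
    So ◇p is false at g.

No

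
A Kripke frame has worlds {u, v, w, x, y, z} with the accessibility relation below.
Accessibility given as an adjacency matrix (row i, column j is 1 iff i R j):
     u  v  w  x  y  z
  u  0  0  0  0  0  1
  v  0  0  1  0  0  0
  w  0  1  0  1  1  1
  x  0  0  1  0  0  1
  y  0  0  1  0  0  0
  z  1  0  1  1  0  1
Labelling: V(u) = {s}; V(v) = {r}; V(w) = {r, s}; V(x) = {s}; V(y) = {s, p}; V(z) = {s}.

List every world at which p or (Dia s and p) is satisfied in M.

Recall that Dia ψ holds at a world iff ψ holds at some accessible world.
Let φ = p or (Dia s and p). Evaluate φ at each world:
  u (successors {z}): φ is false.
  v (successors {w}): φ is false.
  w (successors {v, x, y, z}): φ is false.
  x (successors {w, z}): φ is false.
  y (successors {w}): φ is true.
  z (successors {u, w, x, z}): φ is false.
For instance, at w:
  At w: p is false, Dia s and p is false, so p or (Dia s and p) is false.
    At w: Dia s is true, p is false, so Dia s and p is false.
      At w: Dia s requires s at some successor in {v, x, y, z}.
        s holds at x, so Dia s is true at w.
Satisfying worlds: {y}

y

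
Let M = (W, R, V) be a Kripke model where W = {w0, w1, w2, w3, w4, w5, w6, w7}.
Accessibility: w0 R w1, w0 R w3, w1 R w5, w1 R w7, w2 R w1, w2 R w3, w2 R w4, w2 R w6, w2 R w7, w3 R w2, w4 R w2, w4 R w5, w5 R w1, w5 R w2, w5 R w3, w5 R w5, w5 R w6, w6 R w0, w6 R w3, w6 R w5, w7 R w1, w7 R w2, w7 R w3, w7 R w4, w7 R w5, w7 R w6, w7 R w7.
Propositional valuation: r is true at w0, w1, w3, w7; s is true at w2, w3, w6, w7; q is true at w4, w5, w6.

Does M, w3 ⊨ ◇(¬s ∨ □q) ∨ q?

No

At w3: ◇(¬s ∨ □q) is false, q is false, so ◇(¬s ∨ □q) ∨ q is false.
  At w3: ◇(¬s ∨ □q) requires ¬s ∨ □q at some successor in {w2}.
    At w2: ¬s ∨ □q is false.
  So ◇(¬s ∨ □q) is false at w3.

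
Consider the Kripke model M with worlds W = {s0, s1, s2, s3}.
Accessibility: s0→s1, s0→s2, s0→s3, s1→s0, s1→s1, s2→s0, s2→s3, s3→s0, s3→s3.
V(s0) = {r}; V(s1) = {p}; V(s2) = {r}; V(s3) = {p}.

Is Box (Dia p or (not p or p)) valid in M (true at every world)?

Yes

Let φ = Box (Dia p or (not p or p)). Evaluate φ at each world:
  s0 (successors {s1, s2, s3}): φ is true.
  s1 (successors {s0, s1}): φ is true.
  s2 (successors {s0, s3}): φ is true.
  s3 (successors {s0, s3}): φ is true.
For instance, at s3:
  At s3: Box (Dia p or (not p or p)) requires Dia p or (not p or p) at every successor {s0, s3}.
      At s0: Dia p is true, not p or p is true, so Dia p or (not p or p) is true.
      At s3: Dia p is true, not p or p is true, so Dia p or (not p or p) is true.
  So Box (Dia p or (not p or p)) is true at s3.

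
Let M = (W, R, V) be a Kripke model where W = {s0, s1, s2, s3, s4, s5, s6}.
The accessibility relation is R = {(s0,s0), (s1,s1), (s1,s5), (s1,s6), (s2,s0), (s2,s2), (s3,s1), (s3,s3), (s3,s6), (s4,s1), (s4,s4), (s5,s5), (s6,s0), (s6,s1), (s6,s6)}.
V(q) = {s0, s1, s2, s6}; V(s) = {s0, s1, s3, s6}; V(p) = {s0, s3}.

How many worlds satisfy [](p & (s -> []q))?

Let φ = [](p & (s -> []q)). Evaluate φ at each world:
  s0 (successors {s0}): φ is true.
  s1 (successors {s1, s5, s6}): φ is false.
  s2 (successors {s0, s2}): φ is false.
  s3 (successors {s1, s3, s6}): φ is false.
  s4 (successors {s1, s4}): φ is false.
  s5 (successors {s5}): φ is false.
  s6 (successors {s0, s1, s6}): φ is false.
For instance, at s5:
  At s5: [](p & (s -> []q)) requires p & (s -> []q) at every successor {s5}.
    p & (s -> []q) fails at s5, so [](p & (s -> []q)) is false at s5.
      At s5: p is false, s -> []q is true, so p & (s -> []q) is false.
Satisfying worlds: {s0}

1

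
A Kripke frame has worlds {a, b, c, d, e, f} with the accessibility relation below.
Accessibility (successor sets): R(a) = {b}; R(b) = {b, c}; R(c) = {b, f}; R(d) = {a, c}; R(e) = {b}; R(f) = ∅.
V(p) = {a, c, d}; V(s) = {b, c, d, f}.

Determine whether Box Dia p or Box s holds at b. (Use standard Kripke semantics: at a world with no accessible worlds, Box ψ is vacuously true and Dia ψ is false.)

At b: Box Dia p is false, Box s is true, so Box Dia p or Box s is true.
  At b: Box Dia p requires Dia p at every successor {b, c}.
    Dia p fails at c, so Box Dia p is false at b.
      At c: Dia p requires p at some successor in {b, f}.
        At b: p is false.
        At f: p is false.
      So Dia p is false at c.
  At b: Box s requires s at every successor {b, c}.
    At b: s is true.
    At c: s is true.
  So Box s is true at b.

Yes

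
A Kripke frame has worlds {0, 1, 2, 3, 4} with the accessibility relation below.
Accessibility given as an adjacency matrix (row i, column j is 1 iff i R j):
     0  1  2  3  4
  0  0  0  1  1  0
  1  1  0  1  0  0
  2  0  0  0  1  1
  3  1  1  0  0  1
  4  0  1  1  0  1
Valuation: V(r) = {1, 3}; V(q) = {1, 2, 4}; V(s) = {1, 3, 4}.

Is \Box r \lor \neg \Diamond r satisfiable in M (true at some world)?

Yes

Let φ = \Box r \lor \neg \Diamond r. Evaluate φ at each world:
  0 (successors {2, 3}): φ is false.
  1 (successors {0, 2}): φ is true.
  2 (successors {3, 4}): φ is false.
  3 (successors {0, 1, 4}): φ is false.
  4 (successors {1, 2, 4}): φ is false.
Detail at 1 (witness):
  At 1: \Box r is false, \neg \Diamond r is true, so \Box r \lor \neg \Diamond r is true.
    At 1: \Box r requires r at every successor {0, 2}.
      r fails at 0, so \Box r is false at 1.
    At 1: \Diamond r is false, so \neg \Diamond r is true.
      At 1: \Diamond r requires r at some successor in {0, 2}.
        At 0: r is false.
        At 2: r is false.
      So \Diamond r is false at 1.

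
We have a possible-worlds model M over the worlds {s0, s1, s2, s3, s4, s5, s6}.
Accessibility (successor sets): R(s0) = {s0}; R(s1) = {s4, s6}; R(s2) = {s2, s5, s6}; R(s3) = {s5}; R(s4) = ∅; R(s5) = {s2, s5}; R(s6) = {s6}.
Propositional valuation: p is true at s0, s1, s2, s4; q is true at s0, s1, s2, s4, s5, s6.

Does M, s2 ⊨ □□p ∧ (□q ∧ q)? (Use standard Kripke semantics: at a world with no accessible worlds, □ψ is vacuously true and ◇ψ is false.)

At s2: □□p is false, □q ∧ q is true, so □□p ∧ (□q ∧ q) is false.
  At s2: □□p requires □p at every successor {s2, s5, s6}.
    □p fails at s2, so □□p is false at s2.
      At s2: □p requires p at every successor {s2, s5, s6}.
        p fails at s5, so □p is false at s2.
  At s2: □q is true, q is true, so □q ∧ q is true.
    At s2: □q requires q at every successor {s2, s5, s6}.
      At s2: q is true.
      At s5: q is true.
      At s6: q is true.
    So □q is true at s2.

No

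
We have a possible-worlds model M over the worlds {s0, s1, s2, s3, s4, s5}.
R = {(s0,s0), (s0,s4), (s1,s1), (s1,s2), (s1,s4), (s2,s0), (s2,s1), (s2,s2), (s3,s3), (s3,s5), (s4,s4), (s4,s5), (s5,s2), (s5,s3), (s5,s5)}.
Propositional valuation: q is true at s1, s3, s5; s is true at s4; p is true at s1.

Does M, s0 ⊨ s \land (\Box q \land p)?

At s0: s is false, \Box q \land p is false, so s \land (\Box q \land p) is false.
  At s0: \Box q is false, p is false, so \Box q \land p is false.
    At s0: \Box q requires q at every successor {s0, s4}.
      q fails at s0, so \Box q is false at s0.

No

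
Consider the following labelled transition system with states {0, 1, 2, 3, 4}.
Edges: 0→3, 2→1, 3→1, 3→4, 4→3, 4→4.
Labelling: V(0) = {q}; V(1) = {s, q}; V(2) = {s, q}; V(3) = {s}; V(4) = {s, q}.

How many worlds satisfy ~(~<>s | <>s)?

0

Let φ = ~(~<>s | <>s). Evaluate φ at each world:
  0 (successors {3}): φ is false.
  1 (successors ∅): φ is false.
  2 (successors {1}): φ is false.
  3 (successors {1, 4}): φ is false.
  4 (successors {3, 4}): φ is false.
For instance, at 3:
  At 3: ~<>s | <>s is true, so ~(~<>s | <>s) is false.
    At 3: ~<>s is false, <>s is true, so ~<>s | <>s is true.
      At 3: <>s is true, so ~<>s is false.
      At 3: <>s requires s at some successor in {1, 4}.
        s holds at 1, so <>s is true at 3.
Satisfying worlds: none.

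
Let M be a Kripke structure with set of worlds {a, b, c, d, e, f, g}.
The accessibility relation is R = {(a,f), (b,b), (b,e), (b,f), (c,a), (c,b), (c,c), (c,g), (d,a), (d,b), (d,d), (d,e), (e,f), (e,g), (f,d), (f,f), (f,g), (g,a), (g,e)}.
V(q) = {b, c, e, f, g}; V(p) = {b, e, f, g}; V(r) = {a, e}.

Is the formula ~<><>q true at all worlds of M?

No

Let φ = ~<><>q. Evaluate φ at each world:
  a (successors {f}): φ is false.
  b (successors {b, e, f}): φ is false.
  c (successors {a, b, c, g}): φ is false.
  d (successors {a, b, d, e}): φ is false.
  e (successors {f, g}): φ is false.
  f (successors {d, f, g}): φ is false.
  g (successors {a, e}): φ is false.
Detail at a (counterexample):
  At a: <><>q is true, so ~<><>q is false.
    At a: <><>q requires <>q at some successor in {f}.
      <>q holds at f, so <><>q is true at a.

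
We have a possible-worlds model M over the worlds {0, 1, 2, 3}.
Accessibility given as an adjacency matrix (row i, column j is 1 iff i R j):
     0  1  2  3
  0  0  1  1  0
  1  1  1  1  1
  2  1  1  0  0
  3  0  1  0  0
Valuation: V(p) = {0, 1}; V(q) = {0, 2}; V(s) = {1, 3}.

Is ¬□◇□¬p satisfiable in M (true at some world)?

Yes

Let φ = ¬□◇□¬p. Evaluate φ at each world:
  0 (successors {1, 2}): φ is true.
  1 (successors {0, 1, 2, 3}): φ is true.
  2 (successors {0, 1}): φ is true.
  3 (successors {1}): φ is true.
Detail at 0 (witness):
  At 0: □◇□¬p is false, so ¬□◇□¬p is true.
    At 0: □◇□¬p requires ◇□¬p at every successor {1, 2}.
      ◇□¬p fails at 1, so □◇□¬p is false at 0.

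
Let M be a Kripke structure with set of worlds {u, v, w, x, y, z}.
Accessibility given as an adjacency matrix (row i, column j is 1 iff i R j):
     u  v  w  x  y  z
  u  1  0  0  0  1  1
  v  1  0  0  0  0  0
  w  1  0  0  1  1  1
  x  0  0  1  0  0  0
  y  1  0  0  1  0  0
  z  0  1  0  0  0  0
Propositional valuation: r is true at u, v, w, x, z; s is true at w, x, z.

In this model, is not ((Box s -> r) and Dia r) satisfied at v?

No

Recall that Box ψ holds at a world iff ψ holds at every accessible world, and Dia ψ holds iff ψ holds at some accessible world.
At v: (Box s -> r) and Dia r is true, so not ((Box s -> r) and Dia r) is false.
  At v: Box s -> r is true, Dia r is true, so (Box s -> r) and Dia r is true.
    At v: Box s is false, r is true, so Box s -> r is true.
      At v: Box s requires s at every successor {u}.
        s fails at u, so Box s is false at v.
    At v: Dia r requires r at some successor in {u}.
      r holds at u, so Dia r is true at v.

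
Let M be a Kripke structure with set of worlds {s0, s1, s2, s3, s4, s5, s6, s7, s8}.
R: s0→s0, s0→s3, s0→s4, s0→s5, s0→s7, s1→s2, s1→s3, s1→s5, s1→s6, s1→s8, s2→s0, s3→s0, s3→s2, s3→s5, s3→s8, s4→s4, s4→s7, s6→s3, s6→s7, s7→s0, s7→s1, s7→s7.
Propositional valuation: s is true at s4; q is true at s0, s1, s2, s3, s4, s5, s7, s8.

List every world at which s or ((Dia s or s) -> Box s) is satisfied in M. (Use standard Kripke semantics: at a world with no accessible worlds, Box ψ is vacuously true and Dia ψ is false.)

s1, s2, s3, s4, s5, s6, s7, s8

Let φ = s or ((Dia s or s) -> Box s). Evaluate φ at each world:
  s0 (successors {s0, s3, s4, s5, s7}): φ is false.
  s1 (successors {s2, s3, s5, s6, s8}): φ is true.
  s2 (successors {s0}): φ is true.
  s3 (successors {s0, s2, s5, s8}): φ is true.
  s4 (successors {s4, s7}): φ is true.
  s5 (successors ∅): φ is true.
  s6 (successors {s3, s7}): φ is true.
  s7 (successors {s0, s1, s7}): φ is true.
  s8 (successors ∅): φ is true.
For instance, at s7:
  At s7: s is false, (Dia s or s) -> Box s is true, so s or ((Dia s or s) -> Box s) is true.
    At s7: Dia s or s is false, Box s is false, so (Dia s or s) -> Box s is true.
      At s7: Dia s is false, s is false, so Dia s or s is false.
      At s7: Box s requires s at every successor {s0, s1, s7}.
        s fails at s0, so Box s is false at s7.
Satisfying worlds: {s1, s2, s3, s4, s5, s6, s7, s8}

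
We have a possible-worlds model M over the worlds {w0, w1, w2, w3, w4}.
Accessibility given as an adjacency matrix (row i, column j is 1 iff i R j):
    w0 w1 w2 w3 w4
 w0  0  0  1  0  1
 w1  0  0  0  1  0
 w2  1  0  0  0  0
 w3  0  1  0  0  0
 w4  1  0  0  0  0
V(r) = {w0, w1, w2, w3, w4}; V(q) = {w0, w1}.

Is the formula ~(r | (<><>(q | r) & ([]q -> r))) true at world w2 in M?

At w2: r | (<><>(q | r) & ([]q -> r)) is true, so ~(r | (<><>(q | r) & ([]q -> r))) is false.
  At w2: r is true, <><>(q | r) & ([]q -> r) is true, so r | (<><>(q | r) & ([]q -> r)) is true.
    At w2: <><>(q | r) is true, []q -> r is true, so <><>(q | r) & ([]q -> r) is true.
      At w2: <><>(q | r) requires <>(q | r) at some successor in {w0}.
        <>(q | r) holds at w0, so <><>(q | r) is true at w2.
      At w2: []q is true, r is true, so []q -> r is true.

No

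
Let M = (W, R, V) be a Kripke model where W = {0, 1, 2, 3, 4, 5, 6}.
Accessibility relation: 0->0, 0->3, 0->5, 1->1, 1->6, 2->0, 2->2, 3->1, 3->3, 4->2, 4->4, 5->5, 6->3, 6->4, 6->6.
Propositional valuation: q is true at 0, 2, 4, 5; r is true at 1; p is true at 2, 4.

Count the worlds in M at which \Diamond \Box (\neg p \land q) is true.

Let φ = \Diamond \Box (\neg p \land q). Evaluate φ at each world:
  0 (successors {0, 3, 5}): φ is true.
  1 (successors {1, 6}): φ is false.
  2 (successors {0, 2}): φ is false.
  3 (successors {1, 3}): φ is false.
  4 (successors {2, 4}): φ is false.
  5 (successors {5}): φ is true.
  6 (successors {3, 4, 6}): φ is false.
For instance, at 3:
  At 3: \Diamond \Box (\neg p \land q) requires \Box (\neg p \land q) at some successor in {1, 3}.
    At 1: \Box (\neg p \land q) is false.
    At 3: \Box (\neg p \land q) is false.
  So \Diamond \Box (\neg p \land q) is false at 3.
Satisfying worlds: {0, 5}

2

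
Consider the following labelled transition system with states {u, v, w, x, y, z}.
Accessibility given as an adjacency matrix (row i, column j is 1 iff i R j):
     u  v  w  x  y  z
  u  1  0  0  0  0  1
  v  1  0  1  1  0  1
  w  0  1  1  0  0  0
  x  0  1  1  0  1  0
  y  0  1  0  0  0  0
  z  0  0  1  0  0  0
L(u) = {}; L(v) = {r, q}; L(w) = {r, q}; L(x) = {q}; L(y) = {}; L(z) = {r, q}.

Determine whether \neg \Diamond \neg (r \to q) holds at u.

At u: \Diamond \neg (r \to q) is false, so \neg \Diamond \neg (r \to q) is true.
  At u: \Diamond \neg (r \to q) requires \neg (r \to q) at some successor in {u, z}.
    At u: \neg (r \to q) is false.
    At z: \neg (r \to q) is false.
  So \Diamond \neg (r \to q) is false at u.

Yes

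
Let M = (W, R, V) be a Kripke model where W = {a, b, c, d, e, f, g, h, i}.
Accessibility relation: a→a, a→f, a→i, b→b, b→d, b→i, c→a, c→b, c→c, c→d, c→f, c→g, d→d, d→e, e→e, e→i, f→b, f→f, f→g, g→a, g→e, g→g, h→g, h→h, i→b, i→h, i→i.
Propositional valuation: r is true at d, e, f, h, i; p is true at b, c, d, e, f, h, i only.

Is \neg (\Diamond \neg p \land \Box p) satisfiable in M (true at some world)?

Yes

Let φ = \neg (\Diamond \neg p \land \Box p). Evaluate φ at each world:
  a (successors {a, f, i}): φ is true.
  b (successors {b, d, i}): φ is true.
  c (successors {a, b, c, d, f, g}): φ is true.
  d (successors {d, e}): φ is true.
  e (successors {e, i}): φ is true.
  f (successors {b, f, g}): φ is true.
  g (successors {a, e, g}): φ is true.
  h (successors {g, h}): φ is true.
  i (successors {b, h, i}): φ is true.
Detail at a (witness):
  At a: \Diamond \neg p \land \Box p is false, so \neg (\Diamond \neg p \land \Box p) is true.
    At a: \Diamond \neg p is true, \Box p is false, so \Diamond \neg p \land \Box p is false.
      At a: \Diamond \neg p requires \neg p at some successor in {a, f, i}.
        \neg p holds at a, so \Diamond \neg p is true at a.
      At a: \Box p requires p at every successor {a, f, i}.
        p fails at a, so \Box p is false at a.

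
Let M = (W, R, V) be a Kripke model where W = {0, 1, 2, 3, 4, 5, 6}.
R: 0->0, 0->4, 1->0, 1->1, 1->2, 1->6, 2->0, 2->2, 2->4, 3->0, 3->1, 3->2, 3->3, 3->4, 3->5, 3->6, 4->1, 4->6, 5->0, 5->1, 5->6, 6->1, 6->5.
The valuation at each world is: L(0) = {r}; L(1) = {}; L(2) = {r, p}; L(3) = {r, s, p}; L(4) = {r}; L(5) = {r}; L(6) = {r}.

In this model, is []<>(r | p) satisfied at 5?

At 5: []<>(r | p) requires <>(r | p) at every successor {0, 1, 6}.
    At 0: <>(r | p) requires r | p at some successor in {0, 4}.
      r | p holds at 0, so <>(r | p) is true at 0.
    At 1: <>(r | p) requires r | p at some successor in {0, 1, 2, 6}.
      r | p holds at 0, so <>(r | p) is true at 1.
    At 6: <>(r | p) requires r | p at some successor in {1, 5}.
      r | p holds at 5, so <>(r | p) is true at 6.
So []<>(r | p) is true at 5.

Yes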